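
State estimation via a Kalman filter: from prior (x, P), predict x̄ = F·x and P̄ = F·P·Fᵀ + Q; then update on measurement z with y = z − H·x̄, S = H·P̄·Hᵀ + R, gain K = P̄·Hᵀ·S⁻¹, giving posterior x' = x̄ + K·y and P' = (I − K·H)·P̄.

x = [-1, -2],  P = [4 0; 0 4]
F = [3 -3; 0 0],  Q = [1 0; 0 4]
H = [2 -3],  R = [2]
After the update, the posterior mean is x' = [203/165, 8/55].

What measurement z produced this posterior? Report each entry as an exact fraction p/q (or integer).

z = [2]

x̄ = F·x = [3, 0]
P̄ = F·P·Fᵀ + Q = [73 0; 0 4]
S = H·P̄·Hᵀ + R = [330]
K = P̄·Hᵀ·S⁻¹ = [73/165; -2/55]
x' − x̄ = [-292/165, 8/55] = K·y
y = (KᵀK)⁻¹·Kᵀ·(x' − x̄) = [-4]
z = y + H·x̄ = [-4] + [6] = [2]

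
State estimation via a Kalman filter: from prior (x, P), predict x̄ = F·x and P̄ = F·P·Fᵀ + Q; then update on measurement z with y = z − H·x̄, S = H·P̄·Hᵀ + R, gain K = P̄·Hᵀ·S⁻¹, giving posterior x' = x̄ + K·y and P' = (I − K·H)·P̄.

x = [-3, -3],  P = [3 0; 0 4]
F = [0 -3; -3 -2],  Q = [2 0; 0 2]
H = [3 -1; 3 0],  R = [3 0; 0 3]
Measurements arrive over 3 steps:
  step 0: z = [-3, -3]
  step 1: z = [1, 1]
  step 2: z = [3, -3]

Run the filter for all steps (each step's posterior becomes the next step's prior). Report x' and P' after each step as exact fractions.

step 0: x' = [-96/133, 417/266], P' = [208/665 579/665; 579/665 6849/1330]
step 1: x' = [247861/457898, 371615/228949], P' = [503431/1831592 271533/457898; 271533/457898 716574/228949]
step 2: x' = [-1122126531/1580128537, -456666984/121548349], P' = [432730526/1580128537 71799630/121548349; 71799630/121548349 29217585/9349873]

step 0: x̄ = F·x = [9, 15]
step 0: P̄ = F·P·Fᵀ + Q = [38 24; 24 45]
step 0: y = z − H·x̄ = [-15, -30]
step 0: S = H·P̄·Hᵀ + R = [246 270; 270 345]
step 0: K = P̄·Hᵀ·S⁻¹ = [3/133 208/665; -225/266 579/665]
step 0: x' = x̄ + K·y = [-96/133, 417/266]
step 0: P' = (I − K·H)·P̄ = [208/665 579/665; 579/665 6849/1330]
step 1: x̄ = F·x = [-1251/266, -129/133]
step 1: P̄ = F·P·Fᵀ + Q = [64301/1330 25758/665; 25758/665 23848/665]
step 1: y = z − H·x̄ = [3761/266, 4019/266]
step 1: S = H·P̄·Hᵀ + R = [321299/1330 424161/1330; 424161/1330 582699/1330]
step 1: K = P̄·Hᵀ·S⁻¹ = [141387/1831592 503431/1831592; -206183/457898 271533/457898]
step 1: x' = x̄ + K·y = [247861/457898, 371615/228949]
step 1: P' = (I − K·H)·P̄ = [503431/1831592 271533/457898; 271533/457898 716574/228949]
step 2: x̄ = F·x = [-1114845/228949, -2230043/457898]
step 2: P̄ = F·P·Fᵀ + Q = [6907064/228949 11042685/457898; 11042685/457898 44158015/1831592]
step 2: y = z − H·x̄ = [5832721/457898, 2657688/228949]
step 2: S = H·P̄·Hᵀ + R = [281936959/1831592 91199097/457898; 91199097/457898 62850423/228949]
step 2: K = P̄·Hᵀ·S⁻¹ = [121598796/1580128537 432730526/1580128537; -54809905/121548349 71799630/121548349]
step 2: x' = x̄ + K·y = [-1122126531/1580128537, -456666984/121548349]
step 2: P' = (I − K·H)·P̄ = [432730526/1580128537 71799630/121548349; 71799630/121548349 29217585/9349873]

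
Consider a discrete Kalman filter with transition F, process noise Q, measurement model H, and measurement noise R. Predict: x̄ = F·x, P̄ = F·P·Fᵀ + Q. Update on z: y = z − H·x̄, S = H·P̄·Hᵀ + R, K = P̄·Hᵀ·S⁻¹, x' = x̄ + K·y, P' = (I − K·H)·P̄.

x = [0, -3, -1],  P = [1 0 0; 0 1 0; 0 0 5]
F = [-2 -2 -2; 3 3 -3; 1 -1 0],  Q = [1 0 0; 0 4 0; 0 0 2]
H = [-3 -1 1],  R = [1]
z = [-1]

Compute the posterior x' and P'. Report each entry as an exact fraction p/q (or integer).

x' = [14/3, -620/63, 197/63]
P' = [4 -227/21 20/21; -227/21 14906/441 484/441; 20/21 484/441 1748/441]

x̄ = F·x = [8, -6, 3]
P̄ = F·P·Fᵀ + Q = [29 18 0; 18 67 0; 0 0 4]
y = z − H·x̄ = [14]
S = H·P̄·Hᵀ + R = [441]
K = P̄·Hᵀ·S⁻¹ = [-5/21; -121/441; 4/441]
x' = x̄ + K·y = [14/3, -620/63, 197/63]
P' = (I − K·H)·P̄ = [4 -227/21 20/21; -227/21 14906/441 484/441; 20/21 484/441 1748/441]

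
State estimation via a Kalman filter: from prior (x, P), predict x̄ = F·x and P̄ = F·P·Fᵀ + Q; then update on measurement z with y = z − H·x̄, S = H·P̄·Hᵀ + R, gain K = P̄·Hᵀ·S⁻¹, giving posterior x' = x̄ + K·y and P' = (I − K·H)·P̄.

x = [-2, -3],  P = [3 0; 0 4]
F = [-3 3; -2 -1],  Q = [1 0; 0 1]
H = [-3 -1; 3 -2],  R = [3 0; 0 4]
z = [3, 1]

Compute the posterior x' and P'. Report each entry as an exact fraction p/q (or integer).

x' = [-2994/5591, -5325/5591]
P' = [1100/5591 399/5591; 399/5591 4155/5591]

x̄ = F·x = [-3, 7]
P̄ = F·P·Fᵀ + Q = [64 6; 6 17]
y = z − H·x̄ = [1, 24]
S = H·P̄·Hᵀ + R = [632 -524; -524 576]
K = P̄·Hᵀ·S⁻¹ = [-1233/5591 1251/11182; -1784/5591 -7113/22364]
x' = x̄ + K·y = [-2994/5591, -5325/5591]
P' = (I − K·H)·P̄ = [1100/5591 399/5591; 399/5591 4155/5591]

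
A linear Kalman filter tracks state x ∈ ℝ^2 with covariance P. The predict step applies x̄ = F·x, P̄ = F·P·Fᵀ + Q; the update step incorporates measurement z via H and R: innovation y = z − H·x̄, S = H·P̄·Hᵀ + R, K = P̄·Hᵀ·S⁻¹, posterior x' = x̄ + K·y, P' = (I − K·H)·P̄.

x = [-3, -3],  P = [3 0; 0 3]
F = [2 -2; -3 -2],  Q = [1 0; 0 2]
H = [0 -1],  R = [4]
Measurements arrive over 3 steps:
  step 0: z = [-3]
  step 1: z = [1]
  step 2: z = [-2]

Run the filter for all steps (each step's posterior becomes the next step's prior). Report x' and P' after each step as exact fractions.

step 0: x' = [8/5, 61/15], P' = [121/5 -8/15; -8/15 164/45]
step 1: x' = [-122216/10439, -12587/10439], P' = [437263/10439 -23704/10439; -23704/10439 41036/10439]
step 2: x' = [7633098/3877697, 9239170/3877697], P' = [183001465/3877697 -10027368/3877697; -10027368/3877697 15343764/3877697]

step 0: x̄ = F·x = [0, 15]
step 0: P̄ = F·P·Fᵀ + Q = [25 -6; -6 41]
step 0: y = z − H·x̄ = [12]
step 0: S = H·P̄·Hᵀ + R = [45]
step 0: K = P̄·Hᵀ·S⁻¹ = [2/15; -41/45]
step 0: x' = x̄ + K·y = [8/5, 61/15]
step 0: P' = (I − K·H)·P̄ = [121/5 -8/15; -8/15 164/45]
step 1: x̄ = F·x = [-74/15, -194/15]
step 1: P̄ = F·P·Fᵀ + Q = [5249/45 -5926/45; -5926/45 10259/45]
step 1: y = z − H·x̄ = [-179/15]
step 1: S = H·P̄·Hᵀ + R = [10439/45]
step 1: K = P̄·Hᵀ·S⁻¹ = [5926/10439; -10259/10439]
step 1: x' = x̄ + K·y = [-122216/10439, -12587/10439]
step 1: P' = (I − K·H)·P̄ = [437263/10439 -23704/10439; -23704/10439 41036/10439]
step 2: x̄ = F·x = [-16866/803, 391822/10439]
step 2: P̄ = F·P·Fᵀ + Q = [162559/803 -192834/803; -192834/803 3835941/10439]
step 2: y = z − H·x̄ = [370944/10439]
step 2: S = H·P̄·Hᵀ + R = [3877697/10439]
step 2: K = P̄·Hᵀ·S⁻¹ = [2506842/3877697; -3835941/3877697]
step 2: x' = x̄ + K·y = [7633098/3877697, 9239170/3877697]
step 2: P' = (I − K·H)·P̄ = [183001465/3877697 -10027368/3877697; -10027368/3877697 15343764/3877697]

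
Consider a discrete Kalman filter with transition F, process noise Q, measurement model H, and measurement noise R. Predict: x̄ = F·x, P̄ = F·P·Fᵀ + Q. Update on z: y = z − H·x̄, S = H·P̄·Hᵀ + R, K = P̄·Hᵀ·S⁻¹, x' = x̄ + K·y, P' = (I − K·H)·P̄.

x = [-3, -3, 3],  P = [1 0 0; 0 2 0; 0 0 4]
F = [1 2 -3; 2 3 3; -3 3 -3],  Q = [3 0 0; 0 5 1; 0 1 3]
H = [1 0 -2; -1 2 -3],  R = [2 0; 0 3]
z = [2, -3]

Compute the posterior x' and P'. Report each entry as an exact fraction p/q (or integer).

x̄ = F·x = [-18, -6, -9]
P̄ = F·P·Fᵀ + Q = [48 -22 45; -22 63 -23; 45 -23 66]
y = z − H·x̄ = [2, -36]
S = H·P̄·Hᵀ + R = [134 351; 351 1531]
K = P̄·Hᵀ·S⁻¹ = [15375/81953 -15676/81953; -39423/81953 20654/81953; -31758/81953 -8189/81953]
x' = x̄ + K·y = [-880068/81953, -1314108/81953, -506289/81953]
P' = (I − K·H)·P̄ = [1021042/81953 1229726/81953 495146/81953; 1229726/81953 1627273/81953 654286/81953; 495146/81953 654286/81953 279331/81953]

x' = [-880068/81953, -1314108/81953, -506289/81953]
P' = [1021042/81953 1229726/81953 495146/81953; 1229726/81953 1627273/81953 654286/81953; 495146/81953 654286/81953 279331/81953]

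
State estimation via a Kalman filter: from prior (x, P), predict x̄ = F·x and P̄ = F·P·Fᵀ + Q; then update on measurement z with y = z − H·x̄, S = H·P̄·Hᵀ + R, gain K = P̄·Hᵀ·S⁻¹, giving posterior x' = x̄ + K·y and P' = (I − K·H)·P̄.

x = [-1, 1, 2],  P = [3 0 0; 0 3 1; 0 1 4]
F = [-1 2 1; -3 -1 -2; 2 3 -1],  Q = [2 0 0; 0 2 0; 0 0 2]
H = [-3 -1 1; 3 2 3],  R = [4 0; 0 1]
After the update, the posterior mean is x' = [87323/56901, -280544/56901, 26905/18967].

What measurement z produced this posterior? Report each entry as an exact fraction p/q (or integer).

x̄ = F·x = [5, -2, -1]
P̄ = F·P·Fᵀ + Q = [25 -10 9; -10 52 -24; 9 -24 39]
S = H·P̄·Hᵀ + R = [254 -152; -152 539]
K = P̄·Hᵀ·S⁻¹ = [-8860/56901 6158/56901; -12245/56901 -3242/56901; 5666/18967 4976/18967]
x' − x̄ = [-197182/56901, -166742/56901, 45872/18967] = K·y
y = (KᵀK)⁻¹·Kᵀ·(x' − x̄) = [16, -9]
z = y + H·x̄ = [16, -9] + [-14, 8] = [2, -1]

z = [2, -1]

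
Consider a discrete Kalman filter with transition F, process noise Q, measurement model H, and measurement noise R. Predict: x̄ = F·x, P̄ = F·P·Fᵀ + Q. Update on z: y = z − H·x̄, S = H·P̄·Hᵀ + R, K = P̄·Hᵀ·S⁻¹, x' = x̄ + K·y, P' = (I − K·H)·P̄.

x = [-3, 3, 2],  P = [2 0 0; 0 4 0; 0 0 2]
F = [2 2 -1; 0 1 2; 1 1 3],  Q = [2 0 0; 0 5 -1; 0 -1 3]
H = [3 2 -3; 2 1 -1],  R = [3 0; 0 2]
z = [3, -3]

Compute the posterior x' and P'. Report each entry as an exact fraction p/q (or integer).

x̄ = F·x = [-2, 7, 6]
P̄ = F·P·Fᵀ + Q = [28 4 6; 4 17 15; 6 15 27]
y = z − H·x̄ = [13, 0]
S = H·P̄·Hᵀ + R = [326 182; 182 120]
K = P̄·Hᵀ·S⁻¹ = [-237/1499 1034/1499; -425/1499 1539/2998; -990/1499 3003/2998]
x' = x̄ + K·y = [-6079/1499, 4968/1499, -3876/1499]
P' = (I − K·H)·P̄ = [3674/1499 -4107/1499 1173/1499; -4107/1499 18213/1499 8460/1499; 1173/1499 8460/1499 7803/1499]

x' = [-6079/1499, 4968/1499, -3876/1499]
P' = [3674/1499 -4107/1499 1173/1499; -4107/1499 18213/1499 8460/1499; 1173/1499 8460/1499 7803/1499]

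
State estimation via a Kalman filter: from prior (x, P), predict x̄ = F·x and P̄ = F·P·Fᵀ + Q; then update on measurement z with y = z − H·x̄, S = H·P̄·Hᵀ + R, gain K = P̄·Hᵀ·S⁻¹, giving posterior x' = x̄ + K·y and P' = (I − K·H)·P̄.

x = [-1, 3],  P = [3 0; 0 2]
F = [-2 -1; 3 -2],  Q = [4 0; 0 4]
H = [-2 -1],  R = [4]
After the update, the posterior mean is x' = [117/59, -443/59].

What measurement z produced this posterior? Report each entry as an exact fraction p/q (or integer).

x̄ = F·x = [-1, -9]
P̄ = F·P·Fᵀ + Q = [18 -14; -14 39]
S = H·P̄·Hᵀ + R = [59]
K = P̄·Hᵀ·S⁻¹ = [-22/59; -11/59]
x' − x̄ = [176/59, 88/59] = K·y
y = (KᵀK)⁻¹·Kᵀ·(x' − x̄) = [-8]
z = y + H·x̄ = [-8] + [11] = [3]

z = [3]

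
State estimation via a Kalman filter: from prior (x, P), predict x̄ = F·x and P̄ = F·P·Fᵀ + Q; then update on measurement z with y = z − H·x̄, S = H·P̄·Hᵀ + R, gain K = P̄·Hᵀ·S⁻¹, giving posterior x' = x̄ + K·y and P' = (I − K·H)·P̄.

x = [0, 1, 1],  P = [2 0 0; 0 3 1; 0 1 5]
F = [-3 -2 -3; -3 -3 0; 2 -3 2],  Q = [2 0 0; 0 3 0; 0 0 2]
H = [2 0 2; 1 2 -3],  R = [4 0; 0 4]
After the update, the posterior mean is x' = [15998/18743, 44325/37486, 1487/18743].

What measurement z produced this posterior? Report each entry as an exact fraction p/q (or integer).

x̄ = F·x = [-5, -3, -1]
P̄ = F·P·Fᵀ + Q = [89 45 -19; 45 48 9; -19 9 45]
S = H·P̄·Hᵀ + R = [388 200; 200 876]
K = P̄·Hᵀ·S⁻¹ = [4715/18743 3973/18743; 4488/18743 2829/37486; 4547/18743 -3948/18743]
x' − x̄ = [109713/18743, 156783/37486, 20230/18743] = K·y
y = (KᵀK)⁻¹·Kᵀ·(x' − x̄) = [14, 11]
z = y + H·x̄ = [14, 11] + [-12, -8] = [2, 3]

z = [2, 3]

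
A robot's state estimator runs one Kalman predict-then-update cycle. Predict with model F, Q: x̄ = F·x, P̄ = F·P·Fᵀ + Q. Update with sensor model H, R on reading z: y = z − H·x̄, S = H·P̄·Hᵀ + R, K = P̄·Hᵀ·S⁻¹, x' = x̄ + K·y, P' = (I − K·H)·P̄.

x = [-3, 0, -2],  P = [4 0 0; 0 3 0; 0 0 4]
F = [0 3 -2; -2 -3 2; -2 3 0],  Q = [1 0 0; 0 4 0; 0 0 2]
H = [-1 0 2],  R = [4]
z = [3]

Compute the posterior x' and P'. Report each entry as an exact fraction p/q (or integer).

x̄ = F·x = [4, 2, 6]
P̄ = F·P·Fᵀ + Q = [44 -43 27; -43 63 -11; 27 -11 45]
y = z − H·x̄ = [-5]
S = H·P̄·Hᵀ + R = [120]
K = P̄·Hᵀ·S⁻¹ = [1/12; 7/40; 21/40]
x' = x̄ + K·y = [43/12, 9/8, 27/8]
P' = (I − K·H)·P̄ = [259/6 -179/4 87/4; -179/4 2373/40 -881/40; 87/4 -881/40 477/40]

x' = [43/12, 9/8, 27/8]
P' = [259/6 -179/4 87/4; -179/4 2373/40 -881/40; 87/4 -881/40 477/40]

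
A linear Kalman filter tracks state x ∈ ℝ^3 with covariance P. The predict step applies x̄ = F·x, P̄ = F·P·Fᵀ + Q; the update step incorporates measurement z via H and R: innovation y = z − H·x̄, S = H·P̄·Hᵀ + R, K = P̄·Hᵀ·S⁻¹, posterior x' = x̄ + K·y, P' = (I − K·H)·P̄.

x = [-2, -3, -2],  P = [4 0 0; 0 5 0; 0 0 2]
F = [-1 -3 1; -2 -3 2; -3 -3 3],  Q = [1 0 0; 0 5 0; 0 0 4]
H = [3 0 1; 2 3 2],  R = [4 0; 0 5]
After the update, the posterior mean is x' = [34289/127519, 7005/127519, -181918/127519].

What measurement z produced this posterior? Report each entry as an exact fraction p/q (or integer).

x̄ = F·x = [9, 9, 9]
P̄ = F·P·Fᵀ + Q = [52 57 63; 57 74 81; 63 81 103]
S = H·P̄·Hᵀ + R = [953 1778; 1778 3451]
K = P̄·Hᵀ·S⁻¹ = [6113/18217 -7229/127519; -2256/18217 26538/127519; -2094/18217 28799/127519]
x' − x̄ = [-1113382/127519, -1140666/127519, -1329589/127519] = K·y
y = (KᵀK)⁻¹·Kᵀ·(x' − x̄) = [-37, -65]
z = y + H·x̄ = [-37, -65] + [36, 63] = [-1, -2]

z = [-1, -2]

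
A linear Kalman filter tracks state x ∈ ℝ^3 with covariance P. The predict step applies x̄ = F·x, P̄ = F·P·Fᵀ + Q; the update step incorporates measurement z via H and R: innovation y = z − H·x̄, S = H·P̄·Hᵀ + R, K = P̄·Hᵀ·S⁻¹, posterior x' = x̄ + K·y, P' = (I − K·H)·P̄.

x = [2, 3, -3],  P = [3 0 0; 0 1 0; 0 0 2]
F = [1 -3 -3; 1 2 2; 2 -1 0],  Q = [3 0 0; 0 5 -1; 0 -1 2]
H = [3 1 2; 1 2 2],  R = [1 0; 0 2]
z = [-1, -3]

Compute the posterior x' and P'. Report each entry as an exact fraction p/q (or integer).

x' = [16721/18772, -3177/37544, -16849/9386]
P' = [6645/9386 9387/18772 -5283/4693; 9387/18772 78865/37544 -18027/9386; -5283/4693 -18027/9386 12570/4693]

x̄ = F·x = [2, 2, 1]
P̄ = F·P·Fᵀ + Q = [33 -15 9; -15 20 3; 9 3 15]
y = z − H·x̄ = [-11, -11]
S = H·P̄·Hᵀ + R = [408 184; 184 175]
K = P̄·Hᵀ·S⁻¹ = [6993/18772 -1275/4693; -9029/37544 2018/4693; 555/9386 915/4693]
x' = x̄ + K·y = [16721/18772, -3177/37544, -16849/9386]
P' = (I − K·H)·P̄ = [6645/9386 9387/18772 -5283/4693; 9387/18772 78865/37544 -18027/9386; -5283/4693 -18027/9386 12570/4693]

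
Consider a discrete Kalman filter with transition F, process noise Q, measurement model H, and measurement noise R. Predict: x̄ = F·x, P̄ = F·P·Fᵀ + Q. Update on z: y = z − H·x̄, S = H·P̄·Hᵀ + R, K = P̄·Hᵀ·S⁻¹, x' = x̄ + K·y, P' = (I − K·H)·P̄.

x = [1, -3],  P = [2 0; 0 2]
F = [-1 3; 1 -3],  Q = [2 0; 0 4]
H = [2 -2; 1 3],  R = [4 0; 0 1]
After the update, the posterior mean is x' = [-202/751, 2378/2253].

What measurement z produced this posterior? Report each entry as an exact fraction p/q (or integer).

z = [-2, 3]

x̄ = F·x = [-10, 10]
P̄ = F·P·Fᵀ + Q = [22 -20; -20 24]
S = H·P̄·Hᵀ + R = [348 -180; -180 119]
K = P̄·Hᵀ·S⁻¹ = [263/751 158/751; -278/2253 188/751]
x' − x̄ = [7308/751, -20152/2253] = K·y
y = (KᵀK)⁻¹·Kᵀ·(x' − x̄) = [38, -17]
z = y + H·x̄ = [38, -17] + [-40, 20] = [-2, 3]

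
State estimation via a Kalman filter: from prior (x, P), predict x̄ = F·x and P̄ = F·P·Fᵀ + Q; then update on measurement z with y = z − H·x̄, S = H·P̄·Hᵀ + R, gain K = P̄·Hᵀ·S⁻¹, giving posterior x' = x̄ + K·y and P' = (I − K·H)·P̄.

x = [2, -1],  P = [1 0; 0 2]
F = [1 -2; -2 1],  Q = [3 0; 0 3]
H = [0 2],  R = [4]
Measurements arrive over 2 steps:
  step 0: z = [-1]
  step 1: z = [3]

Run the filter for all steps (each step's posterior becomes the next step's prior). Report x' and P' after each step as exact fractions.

step 0: x̄ = F·x = [4, -5]
step 0: P̄ = F·P·Fᵀ + Q = [12 -6; -6 9]
step 0: y = z − H·x̄ = [9]
step 0: S = H·P̄·Hᵀ + R = [40]
step 0: K = P̄·Hᵀ·S⁻¹ = [-3/10; 9/20]
step 0: x' = x̄ + K·y = [13/10, -19/20]
step 0: P' = (I − K·H)·P̄ = [42/5 -3/5; -3/5 9/10]
step 1: x̄ = F·x = [16/5, -71/20]
step 1: P̄ = F·P·Fᵀ + Q = [87/5 -108/5; -108/5 399/10]
step 1: y = z − H·x̄ = [101/10]
step 1: S = H·P̄·Hᵀ + R = [818/5]
step 1: K = P̄·Hᵀ·S⁻¹ = [-108/409; 399/818]
step 1: x' = x̄ + K·y = [218/409, 563/409]
step 1: P' = (I − K·H)·P̄ = [2451/409 -216/409; -216/409 399/409]

step 0: x' = [13/10, -19/20], P' = [42/5 -3/5; -3/5 9/10]
step 1: x' = [218/409, 563/409], P' = [2451/409 -216/409; -216/409 399/409]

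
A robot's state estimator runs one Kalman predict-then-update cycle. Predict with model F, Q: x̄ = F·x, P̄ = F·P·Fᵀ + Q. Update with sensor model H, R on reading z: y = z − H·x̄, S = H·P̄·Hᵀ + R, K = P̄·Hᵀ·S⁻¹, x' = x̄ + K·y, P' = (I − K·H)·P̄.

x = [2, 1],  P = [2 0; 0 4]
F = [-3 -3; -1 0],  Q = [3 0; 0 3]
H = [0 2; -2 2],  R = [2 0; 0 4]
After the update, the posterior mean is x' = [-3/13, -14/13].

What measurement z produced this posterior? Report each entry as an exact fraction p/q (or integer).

z = [-2, -2]

x̄ = F·x = [-9, -2]
P̄ = F·P·Fᵀ + Q = [57 6; 6 5]
S = H·P̄·Hᵀ + R = [22 -4; -4 204]
K = P̄·Hᵀ·S⁻¹ = [255/559 -549/1118; 254/559 -1/1118]
x' − x̄ = [114/13, 12/13] = K·y
y = (KᵀK)⁻¹·Kᵀ·(x' − x̄) = [2, -16]
z = y + H·x̄ = [2, -16] + [-4, 14] = [-2, -2]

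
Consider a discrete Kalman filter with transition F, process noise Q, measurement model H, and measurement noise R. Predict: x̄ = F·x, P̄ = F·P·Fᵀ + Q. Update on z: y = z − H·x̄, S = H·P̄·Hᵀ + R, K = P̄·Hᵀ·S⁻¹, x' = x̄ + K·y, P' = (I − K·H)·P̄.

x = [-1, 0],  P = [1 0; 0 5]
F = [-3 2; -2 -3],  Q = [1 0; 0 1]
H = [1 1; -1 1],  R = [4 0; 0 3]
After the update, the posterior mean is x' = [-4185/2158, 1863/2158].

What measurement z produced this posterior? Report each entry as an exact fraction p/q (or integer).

x̄ = F·x = [3, 2]
P̄ = F·P·Fᵀ + Q = [30 -24; -24 50]
S = H·P̄·Hᵀ + R = [36 20; 20 131]
K = P̄·Hᵀ·S⁻¹ = [933/2158 -516/1079; 963/2158 536/1079]
x' − x̄ = [-10659/2158, -2453/2158] = K·y
y = (KᵀK)⁻¹·Kᵀ·(x' − x̄) = [-7, 4]
z = y + H·x̄ = [-7, 4] + [5, -1] = [-2, 3]

z = [-2, 3]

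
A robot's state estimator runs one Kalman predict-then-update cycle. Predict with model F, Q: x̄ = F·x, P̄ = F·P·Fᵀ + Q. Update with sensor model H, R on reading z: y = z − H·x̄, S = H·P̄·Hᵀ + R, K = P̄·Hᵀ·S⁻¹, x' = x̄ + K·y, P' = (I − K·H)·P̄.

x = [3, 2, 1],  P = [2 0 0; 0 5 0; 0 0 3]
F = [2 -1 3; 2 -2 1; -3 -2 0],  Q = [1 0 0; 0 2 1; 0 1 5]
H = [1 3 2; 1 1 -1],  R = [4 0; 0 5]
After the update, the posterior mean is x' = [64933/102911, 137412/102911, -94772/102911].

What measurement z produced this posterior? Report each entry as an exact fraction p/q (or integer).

z = [3, 2]

x̄ = F·x = [7, 3, -13]
P̄ = F·P·Fᵀ + Q = [41 27 -2; 27 33 9; -2 9 43]
S = H·P̄·Hᵀ + R = [776 151; 151 162]
K = P̄·Hᵀ·S⁻¹ = [8546/102911 36502/102911; 15627/102911 17832/102911; 23418/102911 -44697/102911]
x' − x̄ = [-655444/102911, -171321/102911, 1243071/102911] = K·y
y = (KᵀK)⁻¹·Kᵀ·(x' − x̄) = [13, -21]
z = y + H·x̄ = [13, -21] + [-10, 23] = [3, 2]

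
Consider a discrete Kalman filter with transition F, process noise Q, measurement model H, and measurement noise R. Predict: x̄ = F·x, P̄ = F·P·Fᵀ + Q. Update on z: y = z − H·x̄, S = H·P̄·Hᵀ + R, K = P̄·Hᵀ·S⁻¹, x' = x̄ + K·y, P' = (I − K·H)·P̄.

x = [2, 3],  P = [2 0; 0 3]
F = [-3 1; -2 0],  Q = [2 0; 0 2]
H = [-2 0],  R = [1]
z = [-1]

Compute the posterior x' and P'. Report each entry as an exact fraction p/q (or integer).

x̄ = F·x = [-3, -4]
P̄ = F·P·Fᵀ + Q = [23 12; 12 10]
y = z − H·x̄ = [-7]
S = H·P̄·Hᵀ + R = [93]
K = P̄·Hᵀ·S⁻¹ = [-46/93; -8/31]
x' = x̄ + K·y = [43/93, -68/31]
P' = (I − K·H)·P̄ = [23/93 4/31; 4/31 118/31]

x' = [43/93, -68/31]
P' = [23/93 4/31; 4/31 118/31]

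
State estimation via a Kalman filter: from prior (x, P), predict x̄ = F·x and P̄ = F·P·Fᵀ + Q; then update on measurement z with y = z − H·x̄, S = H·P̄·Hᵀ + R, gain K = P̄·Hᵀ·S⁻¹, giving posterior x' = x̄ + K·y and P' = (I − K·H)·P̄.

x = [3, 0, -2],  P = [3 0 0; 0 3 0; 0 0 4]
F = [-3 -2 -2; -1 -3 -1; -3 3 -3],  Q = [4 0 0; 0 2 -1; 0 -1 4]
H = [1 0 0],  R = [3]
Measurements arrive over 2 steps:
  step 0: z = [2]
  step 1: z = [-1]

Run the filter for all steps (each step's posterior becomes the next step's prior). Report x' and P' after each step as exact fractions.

step 0: x̄ = F·x = [-5, -1, -3]
step 0: P̄ = F·P·Fᵀ + Q = [59 35 33; 35 36 -7; 33 -7 94]
step 0: y = z − H·x̄ = [7]
step 0: S = H·P̄·Hᵀ + R = [62]
step 0: K = P̄·Hᵀ·S⁻¹ = [59/62; 35/62; 33/62]
step 0: x' = x̄ + K·y = [103/62, 183/62, 45/62]
step 0: P' = (I − K·H)·P̄ = [177/62 105/62 99/62; 105/62 1007/62 -1589/62; 99/62 -1589/62 4739/62]
step 1: x̄ = F·x = [-765/62, -697/62, 105/62]
step 1: P̄ = F·P·Fᵀ + Q = [14561/62 4989/62 25155/62; 4989/62 5397/62 -2687/62; 25155/62 -2687/62 82049/62]
step 1: y = z − H·x̄ = [703/62]
step 1: S = H·P̄·Hᵀ + R = [14747/62]
step 1: K = P̄·Hᵀ·S⁻¹ = [14561/14747; 4989/14747; 25155/14747]
step 1: x' = x̄ + K·y = [-16856/14747, -109216/14747, 310200/14747]
step 1: P' = (I − K·H)·P̄ = [43683/14747 14967/14747 75465/14747; 14967/14747 882249/14747 -2663282/14747; 75465/14747 -2663282/14747 9309719/14747]

step 0: x' = [103/62, 183/62, 45/62], P' = [177/62 105/62 99/62; 105/62 1007/62 -1589/62; 99/62 -1589/62 4739/62]
step 1: x' = [-16856/14747, -109216/14747, 310200/14747], P' = [43683/14747 14967/14747 75465/14747; 14967/14747 882249/14747 -2663282/14747; 75465/14747 -2663282/14747 9309719/14747]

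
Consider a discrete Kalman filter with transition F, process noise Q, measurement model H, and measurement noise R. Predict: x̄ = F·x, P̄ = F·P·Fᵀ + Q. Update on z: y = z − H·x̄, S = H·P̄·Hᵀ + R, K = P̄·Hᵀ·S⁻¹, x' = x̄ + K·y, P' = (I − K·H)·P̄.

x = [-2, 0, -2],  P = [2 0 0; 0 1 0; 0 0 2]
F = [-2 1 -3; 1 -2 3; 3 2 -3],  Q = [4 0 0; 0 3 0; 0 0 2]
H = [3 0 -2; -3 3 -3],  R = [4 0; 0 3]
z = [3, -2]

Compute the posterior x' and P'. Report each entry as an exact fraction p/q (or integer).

x̄ = F·x = [10, -8, 0]
P̄ = F·P·Fᵀ + Q = [31 -24 8; -24 27 -16; 8 -16 42]
y = z − H·x̄ = [-27, 52]
S = H·P̄·Hᵀ + R = [355 -171; -171 1767]
K = P̄·Hᵀ·S⁻¹ = [455/2623 -4494/49837; -637/10492 21505/199348; -1227/5246 -13425/99674]
x' = x̄ + K·y = [31267/49837, -149743/199348, -68649/99674]
P' = (I − K·H)·P̄ = [29916/49837 53006/49837 27584/49837; 53006/49837 575771/199348 171121/99674; 27584/49837 171121/99674 64689/49837]

x' = [31267/49837, -149743/199348, -68649/99674]
P' = [29916/49837 53006/49837 27584/49837; 53006/49837 575771/199348 171121/99674; 27584/49837 171121/99674 64689/49837]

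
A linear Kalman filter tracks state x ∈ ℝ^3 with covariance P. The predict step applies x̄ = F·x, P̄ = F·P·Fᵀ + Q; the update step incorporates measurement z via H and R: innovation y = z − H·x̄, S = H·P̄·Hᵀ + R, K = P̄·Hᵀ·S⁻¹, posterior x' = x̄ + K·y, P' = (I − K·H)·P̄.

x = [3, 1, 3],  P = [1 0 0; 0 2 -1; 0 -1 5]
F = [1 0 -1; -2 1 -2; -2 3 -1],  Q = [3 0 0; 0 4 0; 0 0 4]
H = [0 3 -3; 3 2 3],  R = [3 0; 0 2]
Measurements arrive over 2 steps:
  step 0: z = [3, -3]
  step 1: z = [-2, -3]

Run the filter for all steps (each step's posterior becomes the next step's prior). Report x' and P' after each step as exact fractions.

step 0: x̄ = F·x = [0, -11, -6]
step 0: P̄ = F·P·Fᵀ + Q = [9 9 6; 9 34 27; 6 27 37]
step 0: y = z − H·x̄ = [18, 37]
step 0: S = H·P̄·Hᵀ + R = [156 -21; -21 1092]
step 0: K = P̄·Hᵀ·S⁻¹ = [59/899 53/899; 1268/8091 9299/56637; -153/899 1034/6293]
step 0: x' = x̄ + K·y = [3023/899, -119176/56637, -18778/6293]
step 0: P' = (I − K·H)·P̄ = [4221/899 -2476/899 -2535/899; -2476/899 102638/56637 10418/6293; -2535/899 10418/6293 11489/6293]
step 1: x̄ = F·x = [39939/6293, -162070/56637, -189808/18879]
step 1: P̄ = F·P·Fᵀ + Q = [95405/6293 -63866/6293 -148600/6293; -63866/6293 777746/56637 403916/18879; -148600/6293 403916/18879 331983/6293]
step 1: y = z − H·x̄ = [-445112/18879, 784148/56637]
step 1: S = H·P̄·Hᵀ + R = [1360976/6293 -3908483/18879; -3908483/18879 21412934/56637]
step 1: K = P̄·Hᵀ·S⁻¹ = [21974573/146896021 -5706354/146896021; 75126322/734480105 160036822/734480105; -32512547/146896021 32789061/146896021]
step 1: x' = x̄ + K·y = [335184723/146896021, -1657282678/734480105, -256360132/146896021]
step 1: P' = (I − K·H)·P̄ = [1078833937/146896021 -636398160/146896021 -658372733/146896021; -636398160/146896021 2018285002/734480105 388631736/146896021; -658372733/146896021 388631736/146896021 421144283/146896021]

step 0: x' = [3023/899, -119176/56637, -18778/6293], P' = [4221/899 -2476/899 -2535/899; -2476/899 102638/56637 10418/6293; -2535/899 10418/6293 11489/6293]
step 1: x' = [335184723/146896021, -1657282678/734480105, -256360132/146896021], P' = [1078833937/146896021 -636398160/146896021 -658372733/146896021; -636398160/146896021 2018285002/734480105 388631736/146896021; -658372733/146896021 388631736/146896021 421144283/146896021]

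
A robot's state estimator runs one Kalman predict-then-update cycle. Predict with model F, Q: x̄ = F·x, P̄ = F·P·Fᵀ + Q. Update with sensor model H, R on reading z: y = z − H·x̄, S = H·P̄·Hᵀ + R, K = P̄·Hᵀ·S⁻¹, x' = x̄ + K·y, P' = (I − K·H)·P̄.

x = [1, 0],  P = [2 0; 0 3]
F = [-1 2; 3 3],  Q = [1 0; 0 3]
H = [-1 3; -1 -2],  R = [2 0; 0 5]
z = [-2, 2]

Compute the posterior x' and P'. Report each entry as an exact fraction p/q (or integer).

x̄ = F·x = [-1, 3]
P̄ = F·P·Fᵀ + Q = [15 12; 12 48]
y = z − H·x̄ = [-12, 7]
S = H·P̄·Hᵀ + R = [377 -285; -285 260]
K = P̄·Hᵀ·S⁻¹ = [-1131/3359 -8718/16795; 708/3359 -3096/16795]
x' = x̄ + K·y = [-9961/16795, -13767/16795]
P' = (I − K·H)·P̄ = [30678/16795 6456/16795; 6456/16795 4512/16795]

x' = [-9961/16795, -13767/16795]
P' = [30678/16795 6456/16795; 6456/16795 4512/16795]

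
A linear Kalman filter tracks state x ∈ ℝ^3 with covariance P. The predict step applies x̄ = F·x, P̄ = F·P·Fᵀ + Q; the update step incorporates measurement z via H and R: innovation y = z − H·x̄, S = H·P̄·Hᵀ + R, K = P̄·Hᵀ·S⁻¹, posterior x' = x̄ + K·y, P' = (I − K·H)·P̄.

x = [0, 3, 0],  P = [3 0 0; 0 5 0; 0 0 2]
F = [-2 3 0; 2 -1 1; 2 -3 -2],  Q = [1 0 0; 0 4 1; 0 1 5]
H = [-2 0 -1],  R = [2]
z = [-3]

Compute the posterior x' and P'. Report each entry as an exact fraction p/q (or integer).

x' = [165/38, -12/19, -105/19]
P' = [927/76 -141/38 -434/19; -141/38 212/19 126/19; -434/19 126/19 846/19]

x̄ = F·x = [9, -3, -9]
P̄ = F·P·Fᵀ + Q = [58 -27 -57; -27 23 24; -57 24 70]
y = z − H·x̄ = [6]
S = H·P̄·Hᵀ + R = [76]
K = P̄·Hᵀ·S⁻¹ = [-59/76; 15/38; 11/19]
x' = x̄ + K·y = [165/38, -12/19, -105/19]
P' = (I − K·H)·P̄ = [927/76 -141/38 -434/19; -141/38 212/19 126/19; -434/19 126/19 846/19]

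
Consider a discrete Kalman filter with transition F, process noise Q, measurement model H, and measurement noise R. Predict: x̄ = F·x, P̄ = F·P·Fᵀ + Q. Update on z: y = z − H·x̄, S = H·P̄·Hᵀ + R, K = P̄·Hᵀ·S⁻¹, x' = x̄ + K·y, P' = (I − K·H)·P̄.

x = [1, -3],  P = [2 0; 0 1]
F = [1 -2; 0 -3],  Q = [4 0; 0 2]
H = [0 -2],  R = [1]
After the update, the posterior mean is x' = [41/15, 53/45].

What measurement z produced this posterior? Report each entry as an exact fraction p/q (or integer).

z = [-2]

x̄ = F·x = [7, 9]
P̄ = F·P·Fᵀ + Q = [10 6; 6 11]
S = H·P̄·Hᵀ + R = [45]
K = P̄·Hᵀ·S⁻¹ = [-4/15; -22/45]
x' − x̄ = [-64/15, -352/45] = K·y
y = (KᵀK)⁻¹·Kᵀ·(x' − x̄) = [16]
z = y + H·x̄ = [16] + [-18] = [-2]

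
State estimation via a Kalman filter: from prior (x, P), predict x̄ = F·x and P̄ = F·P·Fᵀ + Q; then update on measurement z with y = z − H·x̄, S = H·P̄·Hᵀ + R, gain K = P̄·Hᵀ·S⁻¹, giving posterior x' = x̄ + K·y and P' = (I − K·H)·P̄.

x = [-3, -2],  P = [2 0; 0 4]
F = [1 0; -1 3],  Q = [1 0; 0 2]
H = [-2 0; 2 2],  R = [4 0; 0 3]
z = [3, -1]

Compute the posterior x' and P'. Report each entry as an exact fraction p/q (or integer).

x̄ = F·x = [-3, -3]
P̄ = F·P·Fᵀ + Q = [3 -2; -2 40]
y = z − H·x̄ = [-3, 11]
S = H·P̄·Hᵀ + R = [16 -4; -4 159]
K = P̄·Hᵀ·S⁻¹ = [-473/1264 1/316; 235/632 77/158]
x' = x̄ + K·y = [-2329/1264, 787/632]
P' = (I − K·H)·P̄ = [473/632 -235/316; -235/316 233/158]

x' = [-2329/1264, 787/632]
P' = [473/632 -235/316; -235/316 233/158]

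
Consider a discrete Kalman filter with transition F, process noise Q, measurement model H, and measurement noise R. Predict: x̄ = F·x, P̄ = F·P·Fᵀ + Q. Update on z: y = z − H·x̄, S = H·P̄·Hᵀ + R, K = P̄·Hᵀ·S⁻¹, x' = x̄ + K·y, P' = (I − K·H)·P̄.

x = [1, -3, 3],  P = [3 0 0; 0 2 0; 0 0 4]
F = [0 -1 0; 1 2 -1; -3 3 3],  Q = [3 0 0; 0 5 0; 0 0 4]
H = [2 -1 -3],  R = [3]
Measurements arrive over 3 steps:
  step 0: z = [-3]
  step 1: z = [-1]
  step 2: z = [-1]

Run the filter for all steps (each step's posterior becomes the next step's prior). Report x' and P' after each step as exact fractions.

step 0: x' = [847/421, -3355/421, 2091/421], P' = [1593/421 -1668/421 1602/421; -1668/421 16839/842 -3918/421; 1602/421 -3918/421 2503/421]
step 1: x' = [429303/690373, -1864066/690373, 1114959/690373], P' = [1891779/690373 -478539/690373 1358046/690373; -478539/690373 6964371/690373 -2502399/690373; 1358046/690373 -2502399/690373 1881544/690373]
step 2: x' = [13166119/95815499, -242285801/287446497, 65476781/95815499], P' = [262541697/95815499 -66610587/95815499 188510418/95815499; -66610587/95815499 964587983/95815499 -347047932/95815499; 188510418/95815499 -347047932/95815499 261107957/95815499]

step 0: x̄ = F·x = [3, -8, -3]
step 0: P̄ = F·P·Fᵀ + Q = [5 -4 -6; -4 20 -9; -6 -9 85]
step 0: y = z − H·x̄ = [-26]
step 0: S = H·P̄·Hᵀ + R = [842]
step 0: K = P̄·Hᵀ·S⁻¹ = [16/421; -1/842; -129/421]
step 0: x' = x̄ + K·y = [847/421, -3355/421, 2091/421]
step 0: P' = (I − K·H)·P̄ = [1593/421 -1668/421 1602/421; -1668/421 16839/842 -3918/421; 1602/421 -3918/421 2503/421]
step 1: x̄ = F·x = [3355/421, -7954/421, -6333/421]
step 1: P̄ = F·P·Fᵀ + Q = [19365/842 -19089/421 -37017/842; -19089/421 45675/421 41091/421; -37017/842 41091/421 89975/842]
step 1: y = z − H·x̄ = [-34084/421]
step 1: S = H·P̄·Hᵀ + R = [2071119/842]
step 1: K = P̄·Hᵀ·S⁻¹ = [62653/690373; -138084/690373; -142047/690373]
step 1: x' = x̄ + K·y = [429303/690373, -1864066/690373, 1114959/690373]
step 1: P' = (I − K·H)·P̄ = [1891779/690373 -478539/690373 1358046/690373; -478539/690373 6964371/690373 -2502399/690373; 1358046/690373 -2502399/690373 1881544/690373]
step 2: x̄ = F·x = [1864066/690373, -4413788/690373, -3535230/690373]
step 2: P̄ = F·P·Fᵀ + Q = [9035490/690373 -15952602/690373 -14821533/690373; -15952602/690373 40462020/690373 32542953/690373; -14821533/690373 32542953/690373 38526430/690373]
step 2: y = z − H·x̄ = [-19437983/690373]
step 2: S = H·P̄·Hᵀ + R = [862339491/690373]
step 2: K = P̄·Hᵀ·S⁻¹ = [8720909/95815499; -56665361/287446497; -19751701/95815499]
step 2: x' = x̄ + K·y = [13166119/95815499, -242285801/287446497, 65476781/95815499]
step 2: P' = (I − K·H)·P̄ = [262541697/95815499 -66610587/95815499 188510418/95815499; -66610587/95815499 964587983/95815499 -347047932/95815499; 188510418/95815499 -347047932/95815499 261107957/95815499]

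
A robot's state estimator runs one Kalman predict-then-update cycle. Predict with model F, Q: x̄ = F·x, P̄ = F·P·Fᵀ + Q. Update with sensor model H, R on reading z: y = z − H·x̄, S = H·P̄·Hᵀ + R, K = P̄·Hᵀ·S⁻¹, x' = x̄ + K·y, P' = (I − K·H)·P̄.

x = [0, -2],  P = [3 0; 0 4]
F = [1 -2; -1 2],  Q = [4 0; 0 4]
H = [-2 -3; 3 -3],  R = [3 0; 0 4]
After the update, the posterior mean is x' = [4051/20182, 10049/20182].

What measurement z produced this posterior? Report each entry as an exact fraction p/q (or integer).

x̄ = F·x = [4, -4]
P̄ = F·P·Fᵀ + Q = [23 -19; -19 23]
S = H·P̄·Hᵀ + R = [74 126; 126 760]
K = P̄·Hᵀ·S⁻¹ = [-1879/10091 3969/20182; -1921/10091 -2709/20182]
x' − x̄ = [-76677/20182, 90777/20182] = K·y
y = (KᵀK)⁻¹·Kᵀ·(x' − x̄) = [-6, -25]
z = y + H·x̄ = [-6, -25] + [4, 24] = [-2, -1]

z = [-2, -1]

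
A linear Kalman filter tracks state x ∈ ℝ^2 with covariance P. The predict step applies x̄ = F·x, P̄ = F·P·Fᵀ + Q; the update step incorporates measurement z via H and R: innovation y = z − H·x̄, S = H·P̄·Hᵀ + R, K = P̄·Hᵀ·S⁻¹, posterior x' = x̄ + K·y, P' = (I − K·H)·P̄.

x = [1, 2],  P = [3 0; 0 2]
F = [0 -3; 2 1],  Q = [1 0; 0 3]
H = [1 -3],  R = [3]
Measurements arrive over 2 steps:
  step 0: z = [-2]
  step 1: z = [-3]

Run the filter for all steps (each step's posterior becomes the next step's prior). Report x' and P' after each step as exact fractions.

step 0: x̄ = F·x = [-6, 4]
step 0: P̄ = F·P·Fᵀ + Q = [19 -6; -6 17]
step 0: y = z − H·x̄ = [16]
step 0: S = H·P̄·Hᵀ + R = [211]
step 0: K = P̄·Hᵀ·S⁻¹ = [37/211; -57/211]
step 0: x' = x̄ + K·y = [-674/211, -68/211]
step 0: P' = (I − K·H)·P̄ = [2640/211 843/211; 843/211 338/211]
step 1: x̄ = F·x = [204/211, -1416/211]
step 1: P̄ = F·P·Fᵀ + Q = [3253/211 -6072/211; -6072/211 14903/211]
step 1: y = z − H·x̄ = [-5085/211]
step 1: S = H·P̄·Hᵀ + R = [174445/211]
step 1: K = P̄·Hᵀ·S⁻¹ = [21469/174445; -50781/174445]
step 1: x' = x̄ + K·y = [-69747/34889, 10623/34889]
step 1: P' = (I − K·H)·P̄ = [504984/174445 146859/174445; 146859/174445 99734/174445]

step 0: x' = [-674/211, -68/211], P' = [2640/211 843/211; 843/211 338/211]
step 1: x' = [-69747/34889, 10623/34889], P' = [504984/174445 146859/174445; 146859/174445 99734/174445]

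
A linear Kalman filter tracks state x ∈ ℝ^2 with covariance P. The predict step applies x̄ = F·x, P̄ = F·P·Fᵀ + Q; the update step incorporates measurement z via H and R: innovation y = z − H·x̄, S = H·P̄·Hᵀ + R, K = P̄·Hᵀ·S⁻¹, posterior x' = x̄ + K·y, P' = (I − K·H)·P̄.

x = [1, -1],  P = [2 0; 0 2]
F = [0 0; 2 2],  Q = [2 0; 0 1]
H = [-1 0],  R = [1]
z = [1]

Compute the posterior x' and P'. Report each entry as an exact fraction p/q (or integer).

x̄ = F·x = [0, 0]
P̄ = F·P·Fᵀ + Q = [2 0; 0 17]
y = z − H·x̄ = [1]
S = H·P̄·Hᵀ + R = [3]
K = P̄·Hᵀ·S⁻¹ = [-2/3; 0]
x' = x̄ + K·y = [-2/3, 0]
P' = (I − K·H)·P̄ = [2/3 0; 0 17]

x' = [-2/3, 0]
P' = [2/3 0; 0 17]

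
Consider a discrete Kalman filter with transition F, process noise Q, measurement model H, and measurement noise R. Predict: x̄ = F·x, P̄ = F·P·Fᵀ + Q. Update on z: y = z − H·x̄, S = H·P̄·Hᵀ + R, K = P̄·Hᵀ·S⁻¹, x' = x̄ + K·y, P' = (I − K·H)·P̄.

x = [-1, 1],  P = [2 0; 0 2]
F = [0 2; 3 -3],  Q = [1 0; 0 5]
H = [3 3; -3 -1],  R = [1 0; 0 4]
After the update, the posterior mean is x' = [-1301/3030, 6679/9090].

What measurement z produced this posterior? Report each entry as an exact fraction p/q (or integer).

z = [1, 1]

x̄ = F·x = [2, -6]
P̄ = F·P·Fᵀ + Q = [9 -12; -12 41]
S = H·P̄·Hᵀ + R = [235 -60; -60 54]
K = P̄·Hᵀ·S⁻¹ = [-77/505 -271/606; 733/1515 809/1818]
x' − x̄ = [-7361/3030, 61219/9090] = K·y
y = (KᵀK)⁻¹·Kᵀ·(x' − x̄) = [13, 1]
z = y + H·x̄ = [13, 1] + [-12, 0] = [1, 1]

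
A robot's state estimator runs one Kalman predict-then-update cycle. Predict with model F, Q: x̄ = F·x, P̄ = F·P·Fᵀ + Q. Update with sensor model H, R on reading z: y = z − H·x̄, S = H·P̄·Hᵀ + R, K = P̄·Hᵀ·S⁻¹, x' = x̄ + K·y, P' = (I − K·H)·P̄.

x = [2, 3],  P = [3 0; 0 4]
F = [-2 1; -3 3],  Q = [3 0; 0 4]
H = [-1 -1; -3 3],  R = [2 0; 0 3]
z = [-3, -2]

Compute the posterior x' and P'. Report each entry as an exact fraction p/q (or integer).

x̄ = F·x = [-1, 3]
P̄ = F·P·Fᵀ + Q = [19 30; 30 67]
y = z − H·x̄ = [-1, -14]
S = H·P̄·Hᵀ + R = [148 -144; -144 237]
K = P̄·Hᵀ·S⁻¹ = [-2287/4780 -181/1195; -467/956 41/239]
x' = x̄ + K·y = [7643/4780, 1039/956]
P' = (I − K·H)·P̄ = [2649/4780 385/956; 385/956 549/956]

x' = [7643/4780, 1039/956]
P' = [2649/4780 385/956; 385/956 549/956]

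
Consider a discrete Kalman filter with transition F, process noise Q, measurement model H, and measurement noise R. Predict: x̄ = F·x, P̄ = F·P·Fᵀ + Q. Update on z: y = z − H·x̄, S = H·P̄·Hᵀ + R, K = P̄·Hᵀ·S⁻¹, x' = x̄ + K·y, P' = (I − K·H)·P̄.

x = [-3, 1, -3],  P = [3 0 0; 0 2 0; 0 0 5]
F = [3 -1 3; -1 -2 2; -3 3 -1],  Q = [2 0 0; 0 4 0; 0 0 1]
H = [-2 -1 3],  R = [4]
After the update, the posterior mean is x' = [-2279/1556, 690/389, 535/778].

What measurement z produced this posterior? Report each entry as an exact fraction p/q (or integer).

x̄ = F·x = [-19, -5, 15]
P̄ = F·P·Fᵀ + Q = [76 25 -48; 25 35 -13; -48 -13 51]
S = H·P̄·Hᵀ + R = [1556]
K = P̄·Hᵀ·S⁻¹ = [-321/1556; -31/389; 131/778]
x' − x̄ = [27285/1556, 2635/389, -11135/778] = K·y
y = (KᵀK)⁻¹·Kᵀ·(x' − x̄) = [-85]
z = y + H·x̄ = [-85] + [88] = [3]

z = [3]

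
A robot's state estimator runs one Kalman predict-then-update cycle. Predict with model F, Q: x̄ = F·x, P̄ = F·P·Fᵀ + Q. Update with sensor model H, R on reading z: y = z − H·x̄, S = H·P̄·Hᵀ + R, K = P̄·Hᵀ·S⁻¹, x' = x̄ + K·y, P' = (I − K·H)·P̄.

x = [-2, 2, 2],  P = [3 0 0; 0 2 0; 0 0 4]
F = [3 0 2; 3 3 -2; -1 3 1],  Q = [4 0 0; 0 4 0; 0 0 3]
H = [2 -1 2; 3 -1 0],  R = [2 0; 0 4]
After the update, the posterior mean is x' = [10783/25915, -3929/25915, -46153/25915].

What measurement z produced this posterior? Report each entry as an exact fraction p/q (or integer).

x̄ = F·x = [-2, -4, 10]
P̄ = F·P·Fᵀ + Q = [47 11 -1; 11 65 1; -1 1 28]
S = H·P̄·Hᵀ + R = [311 284; 284 426]
K = P̄·Hᵀ·S⁻¹ = [-17/365 8713/25915; -59/365 846/25915; 167/365 -8148/25915]
x' − x̄ = [62613/25915, 99731/25915, -305303/25915] = K·y
y = (KᵀK)⁻¹·Kᵀ·(x' − x̄) = [-23, 4]
z = y + H·x̄ = [-23, 4] + [20, -2] = [-3, 2]

z = [-3, 2]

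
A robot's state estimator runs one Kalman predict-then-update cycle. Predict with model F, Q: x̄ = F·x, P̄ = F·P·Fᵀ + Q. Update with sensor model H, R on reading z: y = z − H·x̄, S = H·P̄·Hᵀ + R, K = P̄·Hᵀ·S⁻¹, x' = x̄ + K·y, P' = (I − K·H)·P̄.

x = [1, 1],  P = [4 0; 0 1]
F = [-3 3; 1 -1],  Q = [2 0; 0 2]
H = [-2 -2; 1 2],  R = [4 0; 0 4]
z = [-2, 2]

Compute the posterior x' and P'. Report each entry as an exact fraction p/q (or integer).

x̄ = F·x = [0, 0]
P̄ = F·P·Fᵀ + Q = [47 -15; -15 7]
y = z − H·x̄ = [-2, 2]
S = H·P̄·Hᵀ + R = [100 -32; -32 19]
K = P̄·Hᵀ·S⁻¹ = [-56/73 -29/73; 68/219 103/219]
x' = x̄ + K·y = [54/73, 70/219]
P' = (I − K·H)·P̄ = [340/73 -228/73; -228/73 548/219]

x' = [54/73, 70/219]
P' = [340/73 -228/73; -228/73 548/219]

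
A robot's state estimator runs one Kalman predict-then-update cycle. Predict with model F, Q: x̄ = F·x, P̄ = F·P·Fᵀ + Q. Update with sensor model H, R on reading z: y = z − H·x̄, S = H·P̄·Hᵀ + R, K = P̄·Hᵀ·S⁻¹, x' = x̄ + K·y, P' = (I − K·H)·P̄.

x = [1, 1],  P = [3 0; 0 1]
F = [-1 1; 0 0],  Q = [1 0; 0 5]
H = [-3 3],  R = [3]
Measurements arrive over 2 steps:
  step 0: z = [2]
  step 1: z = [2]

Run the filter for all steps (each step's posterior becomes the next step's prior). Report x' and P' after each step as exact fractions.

step 0: x' = [-10/31, 10/31], P' = [80/31 75/31; 75/31 80/31]
step 1: x' = [238/619, 610/619], P' = [656/619 615/619; 615/619 770/619]

step 0: x̄ = F·x = [0, 0]
step 0: P̄ = F·P·Fᵀ + Q = [5 0; 0 5]
step 0: y = z − H·x̄ = [2]
step 0: S = H·P̄·Hᵀ + R = [93]
step 0: K = P̄·Hᵀ·S⁻¹ = [-5/31; 5/31]
step 0: x' = x̄ + K·y = [-10/31, 10/31]
step 0: P' = (I − K·H)·P̄ = [80/31 75/31; 75/31 80/31]
step 1: x̄ = F·x = [20/31, 0]
step 1: P̄ = F·P·Fᵀ + Q = [41/31 0; 0 5]
step 1: y = z − H·x̄ = [122/31]
step 1: S = H·P̄·Hᵀ + R = [1857/31]
step 1: K = P̄·Hᵀ·S⁻¹ = [-41/619; 155/619]
step 1: x' = x̄ + K·y = [238/619, 610/619]
step 1: P' = (I − K·H)·P̄ = [656/619 615/619; 615/619 770/619]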